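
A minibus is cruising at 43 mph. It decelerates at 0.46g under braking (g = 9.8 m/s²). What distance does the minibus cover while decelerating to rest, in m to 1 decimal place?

Braking distance ≈ 41.0 m

43 mph × 0.44704 = 19.2227 m/s.
a = 0.46 × 9.8 = 4.508 m/s².
Braking distance = v²/(2a) = 19.2227² / (2 × 4.508) = 369.512 / 9.016 = 40.984 m.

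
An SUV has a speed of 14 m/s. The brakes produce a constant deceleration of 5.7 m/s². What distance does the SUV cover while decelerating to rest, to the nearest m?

Braking distance ≈ 17 m

Braking distance = v²/(2a) = 14.0000² / (2 × 5.700) = 196.000 / 11.400 = 17.193 m.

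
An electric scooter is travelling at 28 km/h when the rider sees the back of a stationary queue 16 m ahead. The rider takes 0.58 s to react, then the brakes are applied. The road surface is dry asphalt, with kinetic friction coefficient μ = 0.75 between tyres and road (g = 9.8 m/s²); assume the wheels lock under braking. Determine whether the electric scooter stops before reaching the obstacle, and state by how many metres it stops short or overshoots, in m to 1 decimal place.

28 km/h ÷ 3.6 = 7.7778 m/s.
a = μg = 0.75 × 9.8 = 7.350 m/s².
Reaction distance = 7.7778 × 0.58 = 4.511 m.
Braking distance = v²/(2a) = 60.494 / 14.700 = 4.115 m.
Total stopping distance = 4.511 + 4.115 = 8.626 m, vs 16 m available — it stops with 16 − 8.626 = 7.374 m to spare.

Yes — it stops 7.4 m short of the obstacle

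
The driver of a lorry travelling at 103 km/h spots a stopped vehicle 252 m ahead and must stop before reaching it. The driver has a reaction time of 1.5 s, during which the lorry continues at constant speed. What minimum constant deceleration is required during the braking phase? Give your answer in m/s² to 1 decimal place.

Required deceleration ≈ 2.0 m/s²

103 km/h ÷ 3.6 = 28.6111 m/s.
Distance covered during reaction = 28.6111 × 1.5 = 42.917 m.
Distance available for braking: 252 − 42.917 = 209.083 m.
v² = 2a·d ⇒ a = v²/(2d) = 28.6111² / (2 × 209.083) = 818.595 / 418.166 = 1.9576 m/s².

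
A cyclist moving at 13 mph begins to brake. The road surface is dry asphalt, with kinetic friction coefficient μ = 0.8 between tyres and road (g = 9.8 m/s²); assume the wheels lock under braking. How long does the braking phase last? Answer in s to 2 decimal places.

Braking time ≈ 0.74 s

13 mph × 0.44704 = 5.8115 m/s.
a = μg = 0.8 × 9.8 = 7.840 m/s².
Braking time = v/a = 5.8115 / 7.840 = 0.741 s.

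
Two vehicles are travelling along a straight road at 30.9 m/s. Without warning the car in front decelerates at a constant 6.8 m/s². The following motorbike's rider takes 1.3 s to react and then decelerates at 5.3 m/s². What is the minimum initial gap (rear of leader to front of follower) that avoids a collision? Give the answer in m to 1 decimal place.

Minimum gap ≈ 60.0 m

Leader travels v²/(2a_L) = 954.810 / 13.600 = 70.207 m before stopping.
Follower covers v·t_r = 30.9000 × 1.3 = 40.170 m while reacting, then v²/(2a_F) = 954.810 / 10.600 = 90.076 m while braking, for a total of 40.170 + 90.076 = 130.246 m.
Since a_F ≤ a_L and the follower starts braking later, the follower is never slower than the leader, so the closest approach is when both have stopped.
Minimum gap = 130.246 − 70.207 = 60.039 m.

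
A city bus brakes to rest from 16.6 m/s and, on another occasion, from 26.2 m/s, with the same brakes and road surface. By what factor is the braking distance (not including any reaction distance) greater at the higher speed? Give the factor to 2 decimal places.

Braking distance d = v²/(2a), so with a fixed, d ∝ v².
Factor = (26.2/16.6)² = 1.5783² = 2.4910.

Factor ≈ 2.49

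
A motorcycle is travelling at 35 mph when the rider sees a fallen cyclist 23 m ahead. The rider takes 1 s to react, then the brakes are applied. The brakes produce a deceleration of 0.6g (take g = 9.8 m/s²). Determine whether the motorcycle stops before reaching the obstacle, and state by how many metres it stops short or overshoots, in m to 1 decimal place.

No — it overshoots by 13.5 m

35 mph × 0.44704 = 15.6464 m/s.
a = 0.6 × 9.8 = 5.880 m/s².
Reaction distance = 15.6464 × 1 = 15.646 m.
Braking distance = v²/(2a) = 244.810 / 11.760 = 20.817 m.
Total stopping distance = 15.646 + 20.817 = 36.463 m, vs 23 m available — it cannot stop in time and overshoots by 36.463 − 23 = 13.463 m.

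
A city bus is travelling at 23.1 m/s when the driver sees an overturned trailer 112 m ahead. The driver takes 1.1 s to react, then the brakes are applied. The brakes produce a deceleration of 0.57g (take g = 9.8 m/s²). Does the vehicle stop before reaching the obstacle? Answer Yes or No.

a = 0.57 × 9.8 = 5.586 m/s².
Reaction distance = 23.1000 × 1.1 = 25.410 m.
Braking distance = v²/(2a) = 533.610 / 11.172 = 47.763 m.
Total stopping distance = 25.410 + 47.763 = 73.173 m, vs 112 m available — it stops with 112 − 73.173 = 38.827 m to spare.

Yes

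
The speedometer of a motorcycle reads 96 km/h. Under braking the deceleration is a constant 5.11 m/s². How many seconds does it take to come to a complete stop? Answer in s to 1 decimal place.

96 km/h ÷ 3.6 = 26.6667 m/s.
Braking time = v/a = 26.6667 / 5.110 = 5.219 s.

Braking time ≈ 5.2 s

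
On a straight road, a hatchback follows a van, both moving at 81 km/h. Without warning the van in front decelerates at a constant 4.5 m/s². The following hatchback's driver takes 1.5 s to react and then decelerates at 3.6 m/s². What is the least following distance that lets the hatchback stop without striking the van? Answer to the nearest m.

Minimum gap ≈ 48 m

81 km/h ÷ 3.6 = 22.5000 m/s.
Leader travels v²/(2a_L) = 506.250 / 9.000 = 56.250 m before stopping.
Follower covers v·t_r = 22.5000 × 1.5 = 33.750 m while reacting, then v²/(2a_F) = 506.250 / 7.200 = 70.312 m while braking, for a total of 33.750 + 70.312 = 104.062 m.
Since a_F ≤ a_L and the follower starts braking later, the follower is never slower than the leader, so the closest approach is when both have stopped.
Minimum gap = 104.062 − 56.250 = 47.812 m.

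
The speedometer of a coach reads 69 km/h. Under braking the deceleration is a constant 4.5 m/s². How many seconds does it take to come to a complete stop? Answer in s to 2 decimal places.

Braking time ≈ 4.26 s

69 km/h ÷ 3.6 = 19.1667 m/s.
Braking time = v/a = 19.1667 / 4.500 = 4.259 s.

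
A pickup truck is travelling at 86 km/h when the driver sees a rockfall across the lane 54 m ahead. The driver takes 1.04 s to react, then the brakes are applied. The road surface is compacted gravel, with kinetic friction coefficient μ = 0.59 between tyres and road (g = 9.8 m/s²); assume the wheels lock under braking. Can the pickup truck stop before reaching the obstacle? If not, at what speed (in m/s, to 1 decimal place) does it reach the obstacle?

No — it strikes the obstacle at 15.3 m/s

86 km/h ÷ 3.6 = 23.8889 m/s.
a = μg = 0.59 × 9.8 = 5.782 m/s².
Reaction distance = 23.8889 × 1.04 = 24.844 m.
Braking distance needed to stop: v²/(2a) = 570.680 / 11.564 = 49.350 m, so total needed = 24.844 + 49.350 = 74.194 m > 54 m — it cannot stop.
Distance remaining when braking begins: 54 − 24.844 = 29.156 m.
v² = v₀² − 2a·d = 570.680 − 2 × 5.782 × 29.156 = 233.520 m²/s².
v = √233.520 = 15.281 m/s.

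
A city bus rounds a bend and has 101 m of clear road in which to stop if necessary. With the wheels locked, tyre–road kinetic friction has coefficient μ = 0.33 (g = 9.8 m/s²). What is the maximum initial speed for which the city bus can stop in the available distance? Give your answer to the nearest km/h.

a = μg = 0.33 × 9.8 = 3.234 m/s².
v²/(2a) = d ⇒ v = √(2 × 3.234 × 101) = √653.27 = 25.5591 m/s.
25.5591 m/s × 3.6 = 92.013 km/h.

Maximum speed ≈ 92 km/h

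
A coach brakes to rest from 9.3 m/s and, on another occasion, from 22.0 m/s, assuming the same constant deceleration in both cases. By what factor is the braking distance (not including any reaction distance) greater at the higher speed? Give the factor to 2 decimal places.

Braking distance d = v²/(2a), so with a fixed, d ∝ v².
Factor = (22.0/9.3)² = 2.3656² = 5.5961.

Factor ≈ 5.60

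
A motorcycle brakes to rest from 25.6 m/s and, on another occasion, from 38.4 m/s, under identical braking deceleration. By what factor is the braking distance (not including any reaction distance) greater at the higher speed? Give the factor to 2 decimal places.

Factor ≈ 2.25

Braking distance d = v²/(2a), so with a fixed, d ∝ v².
Factor = (38.4/25.6)² = 1.5000² = 2.2500.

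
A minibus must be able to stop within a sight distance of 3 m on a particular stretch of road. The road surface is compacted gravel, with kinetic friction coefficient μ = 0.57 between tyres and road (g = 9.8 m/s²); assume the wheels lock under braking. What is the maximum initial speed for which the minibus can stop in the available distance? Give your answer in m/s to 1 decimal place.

Maximum speed ≈ 5.8 m/s

a = μg = 0.57 × 9.8 = 5.586 m/s².
v²/(2a) = d ⇒ v = √(2 × 5.586 × 3) = √33.52 = 5.7896 m/s.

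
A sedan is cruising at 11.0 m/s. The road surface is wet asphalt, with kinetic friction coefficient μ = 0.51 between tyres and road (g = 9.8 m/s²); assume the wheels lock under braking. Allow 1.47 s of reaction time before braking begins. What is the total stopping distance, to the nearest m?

Total stopping distance ≈ 28 m

a = μg = 0.51 × 9.8 = 4.998 m/s².
Reaction distance = v·t_r = 11.0000 × 1.47 = 16.170 m.
Braking distance = v²/(2a) = 11.0000² / (2 × 4.998) = 121.000 / 9.996 = 12.105 m.
Total = 16.170 + 12.105 = 28.275 m.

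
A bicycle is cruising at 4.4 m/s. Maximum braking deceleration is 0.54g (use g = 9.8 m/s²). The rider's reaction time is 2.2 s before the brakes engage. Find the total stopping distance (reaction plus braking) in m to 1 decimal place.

a = 0.54 × 9.8 = 5.292 m/s².
Reaction distance = v·t_r = 4.4000 × 2.2 = 9.680 m.
Braking distance = v²/(2a) = 4.4000² / (2 × 5.292) = 19.360 / 10.584 = 1.829 m.
Total = 9.680 + 1.829 = 11.509 m.

Total stopping distance ≈ 11.5 m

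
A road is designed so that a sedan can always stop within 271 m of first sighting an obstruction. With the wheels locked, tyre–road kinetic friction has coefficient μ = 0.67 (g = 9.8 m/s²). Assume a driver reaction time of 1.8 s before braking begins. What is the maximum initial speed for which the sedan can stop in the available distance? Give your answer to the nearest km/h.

Maximum speed ≈ 176 km/h

a = μg = 0.67 × 9.8 = 6.566 m/s².
Stopping distance: v·t_r + v²/(2a) = 271 with t_r = 1.8 s and a = 6.566 m/s².
So v² + 23.638 v − 3558.77 = 0.
Positive root: v = −a·t_r + √((a·t_r)² + 2a·d) = −11.819 + √(139.689 + 3558.77) = 48.9960 m/s.
48.9960 m/s × 3.6 = 176.386 km/h.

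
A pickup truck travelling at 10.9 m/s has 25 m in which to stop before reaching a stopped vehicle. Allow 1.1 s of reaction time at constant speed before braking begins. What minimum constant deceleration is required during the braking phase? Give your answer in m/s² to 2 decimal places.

Distance covered during reaction = 10.9000 × 1.1 = 11.990 m.
Distance available for braking: 25 − 11.990 = 13.010 m.
v² = 2a·d ⇒ a = v²/(2d) = 10.9000² / (2 × 13.010) = 118.810 / 26.020 = 4.5661 m/s².

Required deceleration ≈ 4.57 m/s²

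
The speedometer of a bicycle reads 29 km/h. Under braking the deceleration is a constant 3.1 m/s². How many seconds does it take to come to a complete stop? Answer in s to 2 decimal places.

29 km/h ÷ 3.6 = 8.0556 m/s.
Braking time = v/a = 8.0556 / 3.100 = 2.599 s.

Braking time ≈ 2.60 s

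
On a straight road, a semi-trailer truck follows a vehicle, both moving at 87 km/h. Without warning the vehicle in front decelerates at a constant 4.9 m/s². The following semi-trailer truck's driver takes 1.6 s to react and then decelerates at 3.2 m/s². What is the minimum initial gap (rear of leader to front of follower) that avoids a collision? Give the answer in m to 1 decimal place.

87 km/h ÷ 3.6 = 24.1667 m/s.
Leader travels v²/(2a_L) = 584.029 / 9.800 = 59.595 m before stopping.
Follower covers v·t_r = 24.1667 × 1.6 = 38.667 m while reacting, then v²/(2a_F) = 584.029 / 6.400 = 91.255 m while braking, for a total of 38.667 + 91.255 = 129.922 m.
Since a_F ≤ a_L and the follower starts braking later, the follower is never slower than the leader, so the closest approach is when both have stopped.
Minimum gap = 129.922 − 59.595 = 70.327 m.

Minimum gap ≈ 70.3 m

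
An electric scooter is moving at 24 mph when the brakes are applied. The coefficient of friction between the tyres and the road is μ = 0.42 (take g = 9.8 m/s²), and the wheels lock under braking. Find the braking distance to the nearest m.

Braking distance ≈ 14 m

24 mph × 0.44704 = 10.7290 m/s.
a = μg = 0.42 × 9.8 = 4.116 m/s².
Braking distance = v²/(2a) = 10.7290² / (2 × 4.116) = 115.111 / 8.232 = 13.983 m.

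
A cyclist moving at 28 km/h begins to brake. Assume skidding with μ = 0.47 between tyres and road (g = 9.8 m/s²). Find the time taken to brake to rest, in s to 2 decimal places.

Braking time ≈ 1.69 s

28 km/h ÷ 3.6 = 7.7778 m/s.
a = μg = 0.47 × 9.8 = 4.606 m/s².
Braking time = v/a = 7.7778 / 4.606 = 1.689 s.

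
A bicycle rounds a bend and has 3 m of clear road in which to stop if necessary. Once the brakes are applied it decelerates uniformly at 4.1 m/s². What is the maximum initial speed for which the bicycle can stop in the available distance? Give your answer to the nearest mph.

v²/(2a) = d ⇒ v = √(2 × 4.100 × 3) = √24.60 = 4.9598 m/s.
4.9598 m/s ÷ 0.44704 = 11.095 mph.

Maximum speed ≈ 11 mph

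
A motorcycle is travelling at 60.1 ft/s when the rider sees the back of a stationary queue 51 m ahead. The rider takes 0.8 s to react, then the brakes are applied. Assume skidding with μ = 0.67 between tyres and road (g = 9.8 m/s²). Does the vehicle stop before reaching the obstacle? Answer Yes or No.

60.1 ft/s × 0.3048 = 18.3185 m/s.
a = μg = 0.67 × 9.8 = 6.566 m/s².
Reaction distance = 18.3185 × 0.8 = 14.655 m.
Braking distance = v²/(2a) = 335.567 / 13.132 = 25.553 m.
Total stopping distance = 14.655 + 25.553 = 40.208 m, vs 51 m available — it stops with 51 − 40.208 = 10.792 m to spare.

Yes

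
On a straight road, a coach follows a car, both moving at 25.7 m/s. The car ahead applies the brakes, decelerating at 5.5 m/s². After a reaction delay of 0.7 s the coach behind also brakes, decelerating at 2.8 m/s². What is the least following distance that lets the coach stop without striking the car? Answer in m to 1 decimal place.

Minimum gap ≈ 75.9 m

Leader travels v²/(2a_L) = 660.490 / 11.000 = 60.045 m before stopping.
Follower covers v·t_r = 25.7000 × 0.7 = 17.990 m while reacting, then v²/(2a_F) = 660.490 / 5.600 = 117.945 m while braking, for a total of 17.990 + 117.945 = 135.935 m.
Since a_F ≤ a_L and the follower starts braking later, the follower is never slower than the leader, so the closest approach is when both have stopped.
Minimum gap = 135.935 − 60.045 = 75.890 m.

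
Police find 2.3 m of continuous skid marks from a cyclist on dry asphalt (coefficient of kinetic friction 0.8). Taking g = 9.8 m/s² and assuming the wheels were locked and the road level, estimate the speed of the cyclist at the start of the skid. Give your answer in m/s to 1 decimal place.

Deceleration a = μg = 0.8 × 9.8 = 7.840 m/s².
v = √(2a·d) = √(2 × 7.840 × 2.3) = √36.064 = 6.0053 m/s.

Initial speed ≈ 6.0 m/s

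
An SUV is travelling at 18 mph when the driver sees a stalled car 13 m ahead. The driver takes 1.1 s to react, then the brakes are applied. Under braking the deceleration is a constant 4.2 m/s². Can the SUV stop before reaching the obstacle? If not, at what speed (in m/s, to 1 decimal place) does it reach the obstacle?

No — it strikes the obstacle at 5.5 m/s

18 mph × 0.44704 = 8.0467 m/s.
Reaction distance = 8.0467 × 1.1 = 8.851 m.
Braking distance needed to stop: v²/(2a) = 64.749 / 8.400 = 7.708 m, so total needed = 8.851 + 7.708 = 16.559 m > 13 m — it cannot stop.
Distance remaining when braking begins: 13 − 8.851 = 4.149 m.
v² = v₀² − 2a·d = 64.749 − 2 × 4.200 × 4.149 = 29.897 m²/s².
v = √29.897 = 5.468 m/s.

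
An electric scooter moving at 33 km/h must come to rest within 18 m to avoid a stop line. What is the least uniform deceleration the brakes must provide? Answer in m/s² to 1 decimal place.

Required deceleration ≈ 2.3 m/s²

33 km/h ÷ 3.6 = 9.1667 m/s.
v² = 2a·d ⇒ a = v²/(2d) = 9.1667² / (2 × 18.000) = 84.028 / 36.000 = 2.3341 m/s².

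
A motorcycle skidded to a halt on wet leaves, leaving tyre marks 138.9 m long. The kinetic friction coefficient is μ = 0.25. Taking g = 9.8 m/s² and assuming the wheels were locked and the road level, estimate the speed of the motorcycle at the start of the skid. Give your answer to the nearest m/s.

Deceleration a = μg = 0.25 × 9.8 = 2.450 m/s².
v = √(2a·d) = √(2 × 2.450 × 138.9) = √680.610 = 26.0885 m/s.

Initial speed ≈ 26 m/s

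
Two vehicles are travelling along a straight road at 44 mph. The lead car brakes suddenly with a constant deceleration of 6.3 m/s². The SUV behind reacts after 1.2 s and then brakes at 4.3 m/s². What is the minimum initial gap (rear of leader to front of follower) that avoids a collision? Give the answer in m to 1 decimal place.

44 mph × 0.44704 = 19.6698 m/s.
Leader travels v²/(2a_L) = 386.901 / 12.600 = 30.706 m before stopping.
Follower covers v·t_r = 19.6698 × 1.2 = 23.604 m while reacting, then v²/(2a_F) = 386.901 / 8.600 = 44.988 m while braking, for a total of 23.604 + 44.988 = 68.592 m.
Since a_F ≤ a_L and the follower starts braking later, the follower is never slower than the leader, so the closest approach is when both have stopped.
Minimum gap = 68.592 − 30.706 = 37.886 m.

Minimum gap ≈ 37.9 m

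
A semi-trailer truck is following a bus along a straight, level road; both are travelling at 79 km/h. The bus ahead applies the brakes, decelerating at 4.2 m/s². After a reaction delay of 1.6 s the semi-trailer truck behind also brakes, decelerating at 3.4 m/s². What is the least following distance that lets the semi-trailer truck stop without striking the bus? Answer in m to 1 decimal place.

Minimum gap ≈ 48.6 m

79 km/h ÷ 3.6 = 21.9444 m/s.
Leader travels v²/(2a_L) = 481.557 / 8.400 = 57.328 m before stopping.
Follower covers v·t_r = 21.9444 × 1.6 = 35.111 m while reacting, then v²/(2a_F) = 481.557 / 6.800 = 70.817 m while braking, for a total of 35.111 + 70.817 = 105.928 m.
Since a_F ≤ a_L and the follower starts braking later, the follower is never slower than the leader, so the closest approach is when both have stopped.
Minimum gap = 105.928 − 57.328 = 48.600 m.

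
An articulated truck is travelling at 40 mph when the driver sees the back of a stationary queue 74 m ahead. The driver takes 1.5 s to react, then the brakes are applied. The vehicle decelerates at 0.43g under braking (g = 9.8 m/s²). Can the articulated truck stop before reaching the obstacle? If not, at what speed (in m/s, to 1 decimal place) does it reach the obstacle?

Yes — it stops about 9.2 m short of the obstacle, so it never reaches it

40 mph × 0.44704 = 17.8816 m/s.
a = 0.43 × 9.8 = 4.214 m/s².
Reaction distance = 17.8816 × 1.5 = 26.822 m.
Braking distance = v²/(2a) = 319.752 / 8.428 = 37.939 m.
Total stopping distance = 26.822 + 37.939 = 64.761 m, vs 74 m available — it stops with 74 − 64.761 = 9.239 m to spare.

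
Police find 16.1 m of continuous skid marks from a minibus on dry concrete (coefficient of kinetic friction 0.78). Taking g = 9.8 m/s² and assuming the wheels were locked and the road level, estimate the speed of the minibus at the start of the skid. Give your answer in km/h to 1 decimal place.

Initial speed ≈ 56.5 km/h

Deceleration a = μg = 0.78 × 9.8 = 7.644 m/s².
v = √(2a·d) = √(2 × 7.644 × 16.1) = √246.137 = 15.6888 m/s.
= 15.6888 × 3.6 = 56.480 km/h.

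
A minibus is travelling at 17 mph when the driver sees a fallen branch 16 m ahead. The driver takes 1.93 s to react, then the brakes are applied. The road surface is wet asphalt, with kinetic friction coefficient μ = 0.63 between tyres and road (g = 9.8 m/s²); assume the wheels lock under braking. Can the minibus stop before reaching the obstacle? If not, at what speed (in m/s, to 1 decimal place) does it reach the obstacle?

No — it strikes the obstacle at 6.4 m/s

17 mph × 0.44704 = 7.5997 m/s.
a = μg = 0.63 × 9.8 = 6.174 m/s².
Reaction distance = 7.5997 × 1.93 = 14.667 m.
Braking distance needed to stop: v²/(2a) = 57.755 / 12.348 = 4.677 m, so total needed = 14.667 + 4.677 = 19.344 m > 16 m — it cannot stop.
Distance remaining when braking begins: 16 − 14.667 = 1.333 m.
v² = v₀² − 2a·d = 57.755 − 2 × 6.174 × 1.333 = 41.295 m²/s².
v = √41.295 = 6.426 m/s.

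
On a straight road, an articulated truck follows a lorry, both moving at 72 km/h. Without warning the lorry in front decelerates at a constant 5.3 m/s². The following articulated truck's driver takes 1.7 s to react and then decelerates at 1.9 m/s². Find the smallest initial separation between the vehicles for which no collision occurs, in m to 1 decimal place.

Minimum gap ≈ 101.5 m

72 km/h ÷ 3.6 = 20.0000 m/s.
Leader travels v²/(2a_L) = 400.000 / 10.600 = 37.736 m before stopping.
Follower covers v·t_r = 20.0000 × 1.7 = 34.000 m while reacting, then v²/(2a_F) = 400.000 / 3.800 = 105.263 m while braking, for a total of 34.000 + 105.263 = 139.263 m.
Since a_F ≤ a_L and the follower starts braking later, the follower is never slower than the leader, so the closest approach is when both have stopped.
Minimum gap = 139.263 − 37.736 = 101.527 m.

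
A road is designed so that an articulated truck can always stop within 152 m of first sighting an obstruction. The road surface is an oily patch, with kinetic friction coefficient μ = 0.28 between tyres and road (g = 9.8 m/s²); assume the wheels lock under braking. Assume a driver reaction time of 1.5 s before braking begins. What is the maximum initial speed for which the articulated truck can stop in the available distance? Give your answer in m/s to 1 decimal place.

Maximum speed ≈ 25.1 m/s

a = μg = 0.28 × 9.8 = 2.744 m/s².
Stopping distance: v·t_r + v²/(2a) = 152 with t_r = 1.5 s and a = 2.744 m/s².
So v² + 8.232 v − 834.18 = 0.
Positive root: v = −a·t_r + √((a·t_r)² + 2a·d) = −4.116 + √(16.941 + 834.18) = 25.0580 m/s.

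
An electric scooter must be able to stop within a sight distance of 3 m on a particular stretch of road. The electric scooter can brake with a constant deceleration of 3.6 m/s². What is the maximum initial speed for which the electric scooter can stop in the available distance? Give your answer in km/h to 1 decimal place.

Maximum speed ≈ 16.7 km/h

v²/(2a) = d ⇒ v = √(2 × 3.600 × 3) = √21.60 = 4.6476 m/s.
4.6476 m/s × 3.6 = 16.731 km/h.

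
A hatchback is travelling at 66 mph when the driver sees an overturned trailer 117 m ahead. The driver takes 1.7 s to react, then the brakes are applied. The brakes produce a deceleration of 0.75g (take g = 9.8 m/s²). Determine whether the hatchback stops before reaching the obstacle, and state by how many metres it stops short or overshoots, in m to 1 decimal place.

66 mph × 0.44704 = 29.5046 m/s.
a = 0.75 × 9.8 = 7.350 m/s².
Reaction distance = 29.5046 × 1.7 = 50.158 m.
Braking distance = v²/(2a) = 870.521 / 14.700 = 59.219 m.
Total stopping distance = 50.158 + 59.219 = 109.377 m, vs 117 m available — it stops with 117 − 109.377 = 7.623 m to spare.

Yes — it stops 7.6 m short of the obstacle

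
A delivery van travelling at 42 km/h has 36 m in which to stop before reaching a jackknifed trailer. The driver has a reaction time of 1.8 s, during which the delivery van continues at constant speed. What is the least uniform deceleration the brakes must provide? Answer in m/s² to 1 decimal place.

Required deceleration ≈ 4.5 m/s²

42 km/h ÷ 3.6 = 11.6667 m/s.
Distance covered during reaction = 11.6667 × 1.8 = 21.000 m.
Distance available for braking: 36 − 21.000 = 15.000 m.
v² = 2a·d ⇒ a = v²/(2d) = 11.6667² / (2 × 15.000) = 136.112 / 30.000 = 4.5371 m/s².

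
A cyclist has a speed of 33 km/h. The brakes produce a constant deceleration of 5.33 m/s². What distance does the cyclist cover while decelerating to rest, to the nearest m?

33 km/h ÷ 3.6 = 9.1667 m/s.
Braking distance = v²/(2a) = 9.1667² / (2 × 5.330) = 84.028 / 10.660 = 7.883 m.

Braking distance ≈ 8 m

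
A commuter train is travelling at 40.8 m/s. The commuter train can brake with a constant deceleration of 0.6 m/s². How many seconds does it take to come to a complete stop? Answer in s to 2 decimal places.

Braking time = v/a = 40.8000 / 0.600 = 68.000 s.

Braking time ≈ 68.00 s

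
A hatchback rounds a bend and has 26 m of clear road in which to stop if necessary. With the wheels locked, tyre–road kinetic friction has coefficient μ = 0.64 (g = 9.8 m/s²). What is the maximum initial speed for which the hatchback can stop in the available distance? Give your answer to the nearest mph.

Maximum speed ≈ 40 mph

a = μg = 0.64 × 9.8 = 6.272 m/s².
v²/(2a) = d ⇒ v = √(2 × 6.272 × 26) = √326.14 = 18.0593 m/s.
18.0593 m/s ÷ 0.44704 = 40.398 mph.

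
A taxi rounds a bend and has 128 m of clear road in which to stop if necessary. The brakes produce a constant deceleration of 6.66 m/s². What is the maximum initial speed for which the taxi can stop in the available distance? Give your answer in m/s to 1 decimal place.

v²/(2a) = d ⇒ v = √(2 × 6.660 × 128) = √1704.96 = 41.2912 m/s.

Maximum speed ≈ 41.3 m/s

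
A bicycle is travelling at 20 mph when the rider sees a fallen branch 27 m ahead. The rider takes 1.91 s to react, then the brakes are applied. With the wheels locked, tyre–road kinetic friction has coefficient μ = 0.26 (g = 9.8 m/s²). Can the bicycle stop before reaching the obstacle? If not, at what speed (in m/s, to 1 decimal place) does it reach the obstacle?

20 mph × 0.44704 = 8.9408 m/s.
a = μg = 0.26 × 9.8 = 2.548 m/s².
Reaction distance = 8.9408 × 1.91 = 17.077 m.
Braking distance needed to stop: v²/(2a) = 79.938 / 5.096 = 15.686 m, so total needed = 17.077 + 15.686 = 32.763 m > 27 m — it cannot stop.
Distance remaining when braking begins: 27 − 17.077 = 9.923 m.
v² = v₀² − 2a·d = 79.938 − 2 × 2.548 × 9.923 = 29.370 m²/s².
v = √29.370 = 5.419 m/s.

No — it strikes the obstacle at 5.4 m/s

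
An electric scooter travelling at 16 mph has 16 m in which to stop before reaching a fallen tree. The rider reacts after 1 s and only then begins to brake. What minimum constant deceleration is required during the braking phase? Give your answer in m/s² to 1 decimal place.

Required deceleration ≈ 2.9 m/s²

16 mph × 0.44704 = 7.1526 m/s.
Distance covered during reaction = 7.1526 × 1 = 7.153 m.
Distance available for braking: 16 − 7.153 = 8.847 m.
v² = 2a·d ⇒ a = v²/(2d) = 7.1526² / (2 × 8.847) = 51.160 / 17.694 = 2.8914 m/s².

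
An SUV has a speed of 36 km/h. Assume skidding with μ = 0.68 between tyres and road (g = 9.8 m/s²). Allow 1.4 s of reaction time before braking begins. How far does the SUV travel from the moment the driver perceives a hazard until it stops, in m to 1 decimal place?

36 km/h ÷ 3.6 = 10.0000 m/s.
a = μg = 0.68 × 9.8 = 6.664 m/s².
Reaction distance = v·t_r = 10.0000 × 1.4 = 14.000 m.
Braking distance = v²/(2a) = 10.0000² / (2 × 6.664) = 100.000 / 13.328 = 7.503 m.
Total = 14.000 + 7.503 = 21.503 m.

Total stopping distance ≈ 21.5 m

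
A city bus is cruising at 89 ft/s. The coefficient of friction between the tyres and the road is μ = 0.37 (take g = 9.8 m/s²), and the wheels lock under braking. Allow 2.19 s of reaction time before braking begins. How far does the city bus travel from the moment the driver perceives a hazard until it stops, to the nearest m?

89 ft/s × 0.3048 = 27.1272 m/s.
a = μg = 0.37 × 9.8 = 3.626 m/s².
Reaction distance = v·t_r = 27.1272 × 2.19 = 59.409 m.
Braking distance = v²/(2a) = 27.1272² / (2 × 3.626) = 735.885 / 7.252 = 101.473 m.
Total = 59.409 + 101.473 = 160.882 m.

Total stopping distance ≈ 161 m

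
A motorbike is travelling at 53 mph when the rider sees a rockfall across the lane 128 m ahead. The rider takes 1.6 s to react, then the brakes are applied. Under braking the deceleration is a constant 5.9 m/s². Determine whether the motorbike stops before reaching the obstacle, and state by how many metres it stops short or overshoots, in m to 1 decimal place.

53 mph × 0.44704 = 23.6931 m/s.
Reaction distance = 23.6931 × 1.6 = 37.909 m.
Braking distance = v²/(2a) = 561.363 / 11.800 = 47.573 m.
Total stopping distance = 37.909 + 47.573 = 85.482 m, vs 128 m available — it stops with 128 − 85.482 = 42.518 m to spare.

Yes — it stops 42.5 m short of the obstacle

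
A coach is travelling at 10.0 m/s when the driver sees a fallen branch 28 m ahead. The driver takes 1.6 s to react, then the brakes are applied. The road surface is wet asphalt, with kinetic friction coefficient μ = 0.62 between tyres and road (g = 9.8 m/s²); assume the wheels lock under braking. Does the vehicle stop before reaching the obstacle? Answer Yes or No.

Yes

a = μg = 0.62 × 9.8 = 6.076 m/s².
Reaction distance = 10.0000 × 1.6 = 16.000 m.
Braking distance = v²/(2a) = 100.000 / 12.152 = 8.229 m.
Total stopping distance = 16.000 + 8.229 = 24.229 m, vs 28 m available — it stops with 28 − 24.229 = 3.771 m to spare.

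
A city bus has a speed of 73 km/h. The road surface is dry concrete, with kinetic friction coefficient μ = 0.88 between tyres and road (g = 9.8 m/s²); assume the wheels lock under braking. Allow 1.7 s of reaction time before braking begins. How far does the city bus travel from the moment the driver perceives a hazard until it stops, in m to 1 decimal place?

73 km/h ÷ 3.6 = 20.2778 m/s.
a = μg = 0.88 × 9.8 = 8.624 m/s².
Reaction distance = v·t_r = 20.2778 × 1.7 = 34.472 m.
Braking distance = v²/(2a) = 20.2778² / (2 × 8.624) = 411.189 / 17.248 = 23.840 m.
Total = 34.472 + 23.840 = 58.312 m.

Total stopping distance ≈ 58.3 m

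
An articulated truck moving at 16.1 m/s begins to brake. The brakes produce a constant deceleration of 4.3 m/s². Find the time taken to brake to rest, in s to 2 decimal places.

Braking time = v/a = 16.1000 / 4.300 = 3.744 s.

Braking time ≈ 3.74 s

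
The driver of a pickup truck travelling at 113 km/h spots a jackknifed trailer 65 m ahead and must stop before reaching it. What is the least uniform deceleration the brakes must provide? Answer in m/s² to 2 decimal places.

113 km/h ÷ 3.6 = 31.3889 m/s.
v² = 2a·d ⇒ a = v²/(2d) = 31.3889² / (2 × 65.000) = 985.263 / 130.000 = 7.5789 m/s².

Required deceleration ≈ 7.58 m/s²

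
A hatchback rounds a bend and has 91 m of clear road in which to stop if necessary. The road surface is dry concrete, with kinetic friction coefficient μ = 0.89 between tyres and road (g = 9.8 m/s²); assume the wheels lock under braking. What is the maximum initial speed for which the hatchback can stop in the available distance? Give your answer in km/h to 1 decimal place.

a = μg = 0.89 × 9.8 = 8.722 m/s².
v²/(2a) = d ⇒ v = √(2 × 8.722 × 91) = √1587.40 = 39.8422 m/s.
39.8422 m/s × 3.6 = 143.432 km/h.

Maximum speed ≈ 143.4 km/h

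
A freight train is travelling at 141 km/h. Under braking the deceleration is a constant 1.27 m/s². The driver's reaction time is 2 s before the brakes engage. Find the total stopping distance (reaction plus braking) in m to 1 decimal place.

141 km/h ÷ 3.6 = 39.1667 m/s.
Reaction distance = v·t_r = 39.1667 × 2 = 78.333 m.
Braking distance = v²/(2a) = 39.1667² / (2 × 1.270) = 1534.030 / 2.540 = 603.949 m.
Total = 78.333 + 603.949 = 682.282 m.

Total stopping distance ≈ 682.3 m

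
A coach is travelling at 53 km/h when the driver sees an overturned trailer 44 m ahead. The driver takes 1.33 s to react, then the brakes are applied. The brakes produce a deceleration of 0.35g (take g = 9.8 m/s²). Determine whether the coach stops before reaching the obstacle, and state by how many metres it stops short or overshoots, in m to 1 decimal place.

No — it overshoots by 7.2 m

53 km/h ÷ 3.6 = 14.7222 m/s.
a = 0.35 × 9.8 = 3.430 m/s².
Reaction distance = 14.7222 × 1.33 = 19.581 m.
Braking distance = v²/(2a) = 216.743 / 6.860 = 31.595 m.
Total stopping distance = 19.581 + 31.595 = 51.176 m, vs 44 m available — it cannot stop in time and overshoots by 51.176 − 44 = 7.176 m.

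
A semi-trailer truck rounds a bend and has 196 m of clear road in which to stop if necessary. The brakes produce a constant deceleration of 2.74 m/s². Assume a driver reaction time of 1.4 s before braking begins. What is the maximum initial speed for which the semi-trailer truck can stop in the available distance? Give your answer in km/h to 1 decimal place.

Stopping distance: v·t_r + v²/(2a) = 196 with t_r = 1.4 s and a = 2.740 m/s².
So v² + 7.672 v − 1074.08 = 0.
Positive root: v = −a·t_r + √((a·t_r)² + 2a·d) = −3.836 + √(14.715 + 1074.08) = 29.1609 m/s.
29.1609 m/s × 3.6 = 104.979 km/h.

Maximum speed ≈ 105.0 km/h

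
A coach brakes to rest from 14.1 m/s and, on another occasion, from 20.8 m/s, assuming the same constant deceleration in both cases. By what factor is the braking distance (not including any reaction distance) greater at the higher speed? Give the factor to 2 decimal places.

Factor ≈ 2.18

Braking distance d = v²/(2a), so with a fixed, d ∝ v².
Factor = (20.8/14.1)² = 1.4752² = 2.1762.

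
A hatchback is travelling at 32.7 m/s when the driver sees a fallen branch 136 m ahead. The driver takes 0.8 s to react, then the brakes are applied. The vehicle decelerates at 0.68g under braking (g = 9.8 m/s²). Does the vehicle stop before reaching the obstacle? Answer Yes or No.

a = 0.68 × 9.8 = 6.664 m/s².
Reaction distance = 32.7000 × 0.8 = 26.160 m.
Braking distance = v²/(2a) = 1069.290 / 13.328 = 80.229 m.
Total stopping distance = 26.160 + 80.229 = 106.389 m, vs 136 m available — it stops with 136 − 106.389 = 29.611 m to spare.

Yes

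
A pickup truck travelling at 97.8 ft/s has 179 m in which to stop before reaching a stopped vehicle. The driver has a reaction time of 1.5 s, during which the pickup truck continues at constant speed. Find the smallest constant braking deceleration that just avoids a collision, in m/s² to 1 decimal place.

97.8 ft/s × 0.3048 = 29.8094 m/s.
Distance covered during reaction = 29.8094 × 1.5 = 44.714 m.
Distance available for braking: 179 − 44.714 = 134.286 m.
v² = 2a·d ⇒ a = v²/(2d) = 29.8094² / (2 × 134.286) = 888.600 / 268.572 = 3.3086 m/s².

Required deceleration ≈ 3.3 m/s²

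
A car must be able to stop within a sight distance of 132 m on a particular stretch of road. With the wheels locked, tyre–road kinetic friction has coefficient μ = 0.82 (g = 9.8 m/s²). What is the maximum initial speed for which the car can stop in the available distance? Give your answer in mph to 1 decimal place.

Maximum speed ≈ 103.0 mph

a = μg = 0.82 × 9.8 = 8.036 m/s².
v²/(2a) = d ⇒ v = √(2 × 8.036 × 132) = √2121.50 = 46.0597 m/s.
46.0597 m/s ÷ 0.44704 = 103.033 mph.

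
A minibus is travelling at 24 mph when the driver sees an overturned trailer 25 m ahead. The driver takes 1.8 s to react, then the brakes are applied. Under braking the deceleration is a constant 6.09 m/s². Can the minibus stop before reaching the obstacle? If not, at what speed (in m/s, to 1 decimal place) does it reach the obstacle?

No — it strikes the obstacle at 6.8 m/s

24 mph × 0.44704 = 10.7290 m/s.
Reaction distance = 10.7290 × 1.8 = 19.312 m.
Braking distance needed to stop: v²/(2a) = 115.111 / 12.180 = 9.451 m, so total needed = 19.312 + 9.451 = 28.763 m > 25 m — it cannot stop.
Distance remaining when braking begins: 25 − 19.312 = 5.688 m.
v² = v₀² − 2a·d = 115.111 − 2 × 6.090 × 5.688 = 45.831 m²/s².
v = √45.831 = 6.770 m/s.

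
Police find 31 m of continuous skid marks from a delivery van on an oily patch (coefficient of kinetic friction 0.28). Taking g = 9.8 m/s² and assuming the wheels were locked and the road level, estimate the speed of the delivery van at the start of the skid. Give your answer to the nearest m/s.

Initial speed ≈ 13 m/s

Deceleration a = μg = 0.28 × 9.8 = 2.744 m/s².
v = √(2a·d) = √(2 × 2.744 × 31) = √170.128 = 13.0433 m/s.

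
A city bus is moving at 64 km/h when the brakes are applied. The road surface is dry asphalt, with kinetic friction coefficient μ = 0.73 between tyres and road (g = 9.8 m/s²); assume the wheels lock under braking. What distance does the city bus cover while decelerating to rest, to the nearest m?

64 km/h ÷ 3.6 = 17.7778 m/s.
a = μg = 0.73 × 9.8 = 7.154 m/s².
Braking distance = v²/(2a) = 17.7778² / (2 × 7.154) = 316.050 / 14.308 = 22.089 m.

Braking distance ≈ 22 m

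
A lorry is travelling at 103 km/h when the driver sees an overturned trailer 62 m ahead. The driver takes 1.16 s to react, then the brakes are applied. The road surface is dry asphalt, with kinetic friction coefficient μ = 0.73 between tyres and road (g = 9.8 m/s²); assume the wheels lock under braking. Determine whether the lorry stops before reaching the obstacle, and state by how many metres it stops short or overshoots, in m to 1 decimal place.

No — it overshoots by 28.4 m

103 km/h ÷ 3.6 = 28.6111 m/s.
a = μg = 0.73 × 9.8 = 7.154 m/s².
Reaction distance = 28.6111 × 1.16 = 33.189 m.
Braking distance = v²/(2a) = 818.595 / 14.308 = 57.212 m.
Total stopping distance = 33.189 + 57.212 = 90.401 m, vs 62 m available — it cannot stop in time and overshoots by 90.401 − 62 = 28.401 m.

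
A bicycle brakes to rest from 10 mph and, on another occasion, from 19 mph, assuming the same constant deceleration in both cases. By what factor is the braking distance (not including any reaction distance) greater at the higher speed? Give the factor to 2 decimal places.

Braking distance d = v²/(2a), so with a fixed, d ∝ v².
Factor = (19/10)² = 1.9000² = 3.6100.

Factor ≈ 3.61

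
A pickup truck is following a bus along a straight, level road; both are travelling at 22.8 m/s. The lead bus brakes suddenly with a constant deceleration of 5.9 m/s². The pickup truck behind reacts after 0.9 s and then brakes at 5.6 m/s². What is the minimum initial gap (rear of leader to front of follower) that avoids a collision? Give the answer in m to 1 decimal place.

Minimum gap ≈ 22.9 m

Leader travels v²/(2a_L) = 519.840 / 11.800 = 44.054 m before stopping.
Follower covers v·t_r = 22.8000 × 0.9 = 20.520 m while reacting, then v²/(2a_F) = 519.840 / 11.200 = 46.414 m while braking, for a total of 20.520 + 46.414 = 66.934 m.
Since a_F ≤ a_L and the follower starts braking later, the follower is never slower than the leader, so the closest approach is when both have stopped.
Minimum gap = 66.934 − 44.054 = 22.880 m.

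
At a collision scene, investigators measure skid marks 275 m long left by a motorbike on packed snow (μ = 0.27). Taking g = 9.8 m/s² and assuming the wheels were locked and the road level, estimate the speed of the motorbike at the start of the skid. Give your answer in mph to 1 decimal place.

Initial speed ≈ 85.3 mph

Deceleration a = μg = 0.27 × 9.8 = 2.646 m/s².
v = √(2a·d) = √(2 × 2.646 × 275) = √1455.300 = 38.1484 m/s.
= 38.1484 ÷ 0.44704 = 85.336 mph.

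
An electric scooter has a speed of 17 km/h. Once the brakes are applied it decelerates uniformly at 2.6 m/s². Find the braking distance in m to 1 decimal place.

Braking distance ≈ 4.3 m

17 km/h ÷ 3.6 = 4.7222 m/s.
Braking distance = v²/(2a) = 4.7222² / (2 × 2.600) = 22.299 / 5.200 = 4.288 m.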